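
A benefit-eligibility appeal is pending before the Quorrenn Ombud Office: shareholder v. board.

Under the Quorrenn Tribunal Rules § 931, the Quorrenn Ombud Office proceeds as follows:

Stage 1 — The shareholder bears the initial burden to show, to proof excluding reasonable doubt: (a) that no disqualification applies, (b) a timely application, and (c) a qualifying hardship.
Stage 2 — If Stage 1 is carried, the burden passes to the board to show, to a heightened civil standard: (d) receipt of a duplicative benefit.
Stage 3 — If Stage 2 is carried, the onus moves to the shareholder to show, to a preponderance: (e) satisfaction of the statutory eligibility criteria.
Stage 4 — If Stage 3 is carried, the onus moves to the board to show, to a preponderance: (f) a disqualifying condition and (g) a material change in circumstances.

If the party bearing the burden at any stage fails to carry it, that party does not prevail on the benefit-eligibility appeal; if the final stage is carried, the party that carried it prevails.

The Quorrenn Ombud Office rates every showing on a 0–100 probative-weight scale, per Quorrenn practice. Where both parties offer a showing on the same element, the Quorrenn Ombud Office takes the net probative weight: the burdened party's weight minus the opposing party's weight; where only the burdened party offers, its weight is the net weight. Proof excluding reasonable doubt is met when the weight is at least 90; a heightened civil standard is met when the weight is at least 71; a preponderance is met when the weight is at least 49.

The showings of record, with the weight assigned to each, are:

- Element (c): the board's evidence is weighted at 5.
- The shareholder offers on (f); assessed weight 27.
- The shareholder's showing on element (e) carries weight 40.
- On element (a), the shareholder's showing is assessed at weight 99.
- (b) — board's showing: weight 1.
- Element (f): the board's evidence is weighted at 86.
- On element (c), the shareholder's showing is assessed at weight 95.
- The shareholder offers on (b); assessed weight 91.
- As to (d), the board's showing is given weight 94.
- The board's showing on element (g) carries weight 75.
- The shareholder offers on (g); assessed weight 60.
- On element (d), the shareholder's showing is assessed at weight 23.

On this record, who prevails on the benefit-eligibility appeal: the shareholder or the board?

Stage 1 — burden on shareholder; standard: proof excluding reasonable doubt (weight is at least 90).
    (a): 99 ≥ 90 [met]
    (b): 91 − 1 = 90 ≥ 90 [met]
    (c): 95 − 5 = 90 ≥ 90 [met]
  Stage 1 carried; the burden shifts to the board.
Stage 2 — burden on board; standard: a heightened civil standard (weight is at least 71).
    (d): 94 − 23 = 71 ≥ 71 [met]
  All elements met. The burden passes to the shareholder.
Stage 3 — burden on shareholder; standard: a preponderance (weight is at least 49).
    (e): 40 < 49 [not met]
  Stage 3 not carried; the shareholder fails its burden.
The board prevails.

board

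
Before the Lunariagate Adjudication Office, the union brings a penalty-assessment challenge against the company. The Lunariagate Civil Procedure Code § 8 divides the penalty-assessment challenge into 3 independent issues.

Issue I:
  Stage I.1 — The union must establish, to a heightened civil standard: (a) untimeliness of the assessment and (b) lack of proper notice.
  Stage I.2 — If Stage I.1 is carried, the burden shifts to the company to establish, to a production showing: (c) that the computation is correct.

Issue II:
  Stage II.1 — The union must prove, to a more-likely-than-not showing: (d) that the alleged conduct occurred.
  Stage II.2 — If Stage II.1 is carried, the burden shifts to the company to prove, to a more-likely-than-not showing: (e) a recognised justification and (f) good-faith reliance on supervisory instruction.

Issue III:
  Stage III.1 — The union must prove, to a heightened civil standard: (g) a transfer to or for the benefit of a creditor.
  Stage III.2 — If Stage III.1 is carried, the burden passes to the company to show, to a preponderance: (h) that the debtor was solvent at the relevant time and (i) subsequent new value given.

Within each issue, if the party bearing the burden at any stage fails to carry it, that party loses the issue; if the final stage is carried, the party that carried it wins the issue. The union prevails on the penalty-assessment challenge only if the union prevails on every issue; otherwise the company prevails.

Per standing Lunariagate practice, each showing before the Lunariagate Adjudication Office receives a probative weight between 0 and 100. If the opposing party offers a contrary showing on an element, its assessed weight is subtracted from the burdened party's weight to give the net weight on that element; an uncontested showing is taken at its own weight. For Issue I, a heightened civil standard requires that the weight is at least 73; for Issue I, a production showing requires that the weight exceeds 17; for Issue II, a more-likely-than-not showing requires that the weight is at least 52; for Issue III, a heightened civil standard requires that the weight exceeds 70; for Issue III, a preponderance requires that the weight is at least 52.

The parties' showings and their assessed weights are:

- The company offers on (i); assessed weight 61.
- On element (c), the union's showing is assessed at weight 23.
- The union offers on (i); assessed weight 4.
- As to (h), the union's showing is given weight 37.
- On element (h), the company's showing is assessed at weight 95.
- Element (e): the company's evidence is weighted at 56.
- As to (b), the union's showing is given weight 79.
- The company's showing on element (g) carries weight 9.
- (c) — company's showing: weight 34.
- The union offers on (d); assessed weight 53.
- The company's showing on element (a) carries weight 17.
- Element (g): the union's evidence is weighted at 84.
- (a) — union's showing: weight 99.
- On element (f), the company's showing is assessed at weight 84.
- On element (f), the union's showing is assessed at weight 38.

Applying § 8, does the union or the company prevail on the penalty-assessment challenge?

company

— Issue I —
At Stage I.1 the union must meet a heightened civil standard (weight is at least 73): on (a) the weight is 99 less the opposing 17 gives net 82, ≥ 73, so (a) meets the standard; on (b) the weight is 79, which does reach 73, so (b) meets the standard.
  The union carries Stage I.1; the company now bears the burden.
At Stage I.2 the company must meet a production showing (weight exceeds 17): on (c) the weight is 34 less the opposing 23 gives net 11, ≤ 17, so (c) does not meet the standard.
  Not every element is met, so the company fails to carry Stage I.2.
So the union prevails on this issue.
— Issue II —
At Stage II.1 the union must meet a more-likely-than-not showing (weight is at least 52): on (d) the weight is 53, ≥ 52, so (d) meets the standard.
  The union carries Stage II.1; the company now bears the burden.
At Stage II.2 the company must meet a more-likely-than-not showing (weight is at least 52): on (e) the weight is 56, which does reach 52, so (e) meets the standard; on (f) the weight is 84 less the opposing 38 gives net 46, < 52, so (f) does not meet the standard.
  The company does not carry Stage II.2.
So the union prevails on this issue.
— Issue III —
Stage III.1 (union, a heightened civil standard, weight exceeds 70): (g) net 84−9=75 > 70 — meets.
  Stage III.1 is satisfied; the onus moves to the company.
Stage III.2 (company, a preponderance, weight is at least 52): (h) net 95−37=58 ≥ 52 — meets; (i) net 61−4=57 ≥ 52 — meets.
  Stage III.2 carried; the final stage is satisfied.
Every stage carried; the company prevails on this issue.
Per-issue: Issue I → union; Issue II → union; Issue III → company. The union must prevail on every issue; overall, the company prevails.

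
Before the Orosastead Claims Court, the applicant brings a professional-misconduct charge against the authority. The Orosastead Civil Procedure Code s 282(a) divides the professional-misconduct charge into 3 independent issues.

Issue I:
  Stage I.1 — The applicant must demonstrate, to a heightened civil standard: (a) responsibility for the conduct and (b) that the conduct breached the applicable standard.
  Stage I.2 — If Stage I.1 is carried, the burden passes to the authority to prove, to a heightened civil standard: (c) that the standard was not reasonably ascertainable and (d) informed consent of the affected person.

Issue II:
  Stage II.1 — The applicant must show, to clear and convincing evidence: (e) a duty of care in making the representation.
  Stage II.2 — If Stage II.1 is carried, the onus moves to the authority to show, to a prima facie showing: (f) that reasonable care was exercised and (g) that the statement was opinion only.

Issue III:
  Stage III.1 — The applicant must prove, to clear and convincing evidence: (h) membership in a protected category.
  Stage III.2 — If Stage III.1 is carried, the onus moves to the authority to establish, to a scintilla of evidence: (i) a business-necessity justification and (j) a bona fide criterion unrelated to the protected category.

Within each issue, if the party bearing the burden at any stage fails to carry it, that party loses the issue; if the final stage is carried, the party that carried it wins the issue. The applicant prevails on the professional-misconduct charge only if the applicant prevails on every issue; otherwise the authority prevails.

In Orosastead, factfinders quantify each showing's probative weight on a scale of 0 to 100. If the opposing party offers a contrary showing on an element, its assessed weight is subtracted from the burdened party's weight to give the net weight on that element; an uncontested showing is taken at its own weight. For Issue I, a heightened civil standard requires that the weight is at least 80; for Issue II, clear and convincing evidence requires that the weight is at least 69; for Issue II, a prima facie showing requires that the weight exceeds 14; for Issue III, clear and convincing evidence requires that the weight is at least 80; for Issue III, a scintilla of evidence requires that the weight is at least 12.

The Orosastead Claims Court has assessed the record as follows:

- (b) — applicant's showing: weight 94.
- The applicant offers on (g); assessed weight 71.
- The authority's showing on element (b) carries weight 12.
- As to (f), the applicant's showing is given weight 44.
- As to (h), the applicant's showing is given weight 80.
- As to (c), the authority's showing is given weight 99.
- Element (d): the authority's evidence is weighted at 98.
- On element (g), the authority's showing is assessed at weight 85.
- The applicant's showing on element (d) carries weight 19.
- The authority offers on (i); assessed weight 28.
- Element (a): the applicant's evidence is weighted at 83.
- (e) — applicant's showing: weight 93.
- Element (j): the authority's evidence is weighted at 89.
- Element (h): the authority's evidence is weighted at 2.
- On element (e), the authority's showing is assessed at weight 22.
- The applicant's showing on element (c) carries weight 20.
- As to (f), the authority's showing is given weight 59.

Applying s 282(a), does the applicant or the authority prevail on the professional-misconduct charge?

— Issue I —
At Stage I.1 the applicant must meet a heightened civil standard (weight is at least 80): on (a) the weight is 83, which does reach 80, so (a) meets the standard; on (b) the weight is 94 less the opposing 12 gives net 82, which does reach 80, so (b) meets the standard.
  Stage I.1 is satisfied; the onus moves to the authority.
At Stage I.2 the authority must meet a heightened civil standard (weight is at least 80): on (c) the weight is 99 less the opposing 20 gives net 79, which does not reach 80, so (c) does not meet the standard; on (d) the weight is 98 less the opposing 19 gives net 79, which does not reach 80, so (d) does not meet the standard.
  Not every element is met, so the authority fails to carry Stage I.2.
So the applicant prevails on this issue.
— Issue II —
Stage II.1 — burden on applicant; standard: clear and convincing evidence (weight is at least 69).
    (e): 93 − 22 = 71 ≥ 69 [met]
  All elements met. The burden passes to the authority.
Stage II.2 — burden on authority; standard: a prima facie showing (weight exceeds 14).
    (f): 59 − 44 = 15 > 14 [met]
    (g): 85 − 71 = 14 ≤ 14 [not met]
  Not every element is met, so the authority fails to carry Stage II.2.
So the applicant prevails on this issue.
— Issue III —
At Stage III.1 the applicant must meet clear and convincing evidence (weight is at least 80): on (h) the weight is 80 less the opposing 2 gives net 78, which does not reach 80, so (h) does not meet the standard.
  Not every element is met, so the applicant fails to carry Stage III.1.
So the authority prevails on this issue.
Per-issue: Issue I → applicant; Issue II → applicant; Issue III → authority. The applicant must prevail on every issue; overall, the authority prevails.

authority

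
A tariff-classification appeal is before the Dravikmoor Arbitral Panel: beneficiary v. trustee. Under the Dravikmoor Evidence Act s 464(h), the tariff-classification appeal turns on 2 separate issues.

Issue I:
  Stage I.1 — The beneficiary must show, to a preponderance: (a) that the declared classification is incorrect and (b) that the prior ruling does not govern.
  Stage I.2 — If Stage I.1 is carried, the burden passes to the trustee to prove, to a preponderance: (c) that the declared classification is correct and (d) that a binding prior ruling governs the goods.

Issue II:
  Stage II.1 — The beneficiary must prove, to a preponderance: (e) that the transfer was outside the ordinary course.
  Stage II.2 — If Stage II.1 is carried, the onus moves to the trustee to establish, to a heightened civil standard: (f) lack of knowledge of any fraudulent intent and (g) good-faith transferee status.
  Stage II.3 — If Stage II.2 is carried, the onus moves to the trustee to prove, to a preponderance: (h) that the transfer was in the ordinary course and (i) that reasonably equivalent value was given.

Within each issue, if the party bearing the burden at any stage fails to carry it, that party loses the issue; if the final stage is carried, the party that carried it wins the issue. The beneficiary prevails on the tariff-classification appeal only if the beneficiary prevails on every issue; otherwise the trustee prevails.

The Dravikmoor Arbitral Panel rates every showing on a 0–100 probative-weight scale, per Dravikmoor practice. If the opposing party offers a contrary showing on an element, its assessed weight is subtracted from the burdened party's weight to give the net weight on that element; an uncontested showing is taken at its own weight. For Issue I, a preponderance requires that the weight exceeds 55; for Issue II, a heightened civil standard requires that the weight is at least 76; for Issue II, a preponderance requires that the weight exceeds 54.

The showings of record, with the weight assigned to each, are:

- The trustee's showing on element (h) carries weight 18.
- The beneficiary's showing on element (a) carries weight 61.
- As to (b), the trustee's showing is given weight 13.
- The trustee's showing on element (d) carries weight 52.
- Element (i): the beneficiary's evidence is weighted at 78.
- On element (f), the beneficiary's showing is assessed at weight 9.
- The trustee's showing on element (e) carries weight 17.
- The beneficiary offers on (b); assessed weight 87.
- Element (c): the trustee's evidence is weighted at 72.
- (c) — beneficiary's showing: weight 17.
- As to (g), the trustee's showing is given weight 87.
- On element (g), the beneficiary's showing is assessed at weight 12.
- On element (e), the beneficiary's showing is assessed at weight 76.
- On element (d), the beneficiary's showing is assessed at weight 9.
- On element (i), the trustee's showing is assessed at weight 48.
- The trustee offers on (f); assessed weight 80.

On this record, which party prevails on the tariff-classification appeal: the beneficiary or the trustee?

beneficiary

— Issue I —
At Stage I.1 the beneficiary must meet a preponderance (weight exceeds 55): on (a) the weight is 61, which does exceed 55, so (a) meets the standard; on (b) the weight is 87 less the opposing 13 gives net 74, > 55, so (b) meets the standard.
  The beneficiary carries Stage I.1; the trustee now bears the burden.
At Stage I.2 the trustee must meet a preponderance (weight exceeds 55): on (c) the weight is 72 less the opposing 17 gives net 55, which does not exceed 55, so (c) does not meet the standard; on (d) the weight is 52 less the opposing 9 gives net 43, which does not exceed 55, so (d) does not meet the standard.
  Stage I.2 not carried; the trustee fails its burden.
So the beneficiary prevails on this issue.
— Issue II —
Stage II.1 — burden on beneficiary; standard: a preponderance (weight exceeds 54).
    (e): 76 − 17 = 59 > 54 [met]
  All elements met. The burden passes to the trustee.
Stage II.2 — burden on trustee; standard: a heightened civil standard (weight is at least 76).
    (f): 80 − 9 = 71 < 76 [not met]
    (g): 87 − 12 = 75 < 76 [not met]
  The trustee does not carry Stage II.2.
The beneficiary prevails on this issue.
Per-issue: Issue I → beneficiary; Issue II → beneficiary. The beneficiary must prevail on every issue; overall, the beneficiary prevails.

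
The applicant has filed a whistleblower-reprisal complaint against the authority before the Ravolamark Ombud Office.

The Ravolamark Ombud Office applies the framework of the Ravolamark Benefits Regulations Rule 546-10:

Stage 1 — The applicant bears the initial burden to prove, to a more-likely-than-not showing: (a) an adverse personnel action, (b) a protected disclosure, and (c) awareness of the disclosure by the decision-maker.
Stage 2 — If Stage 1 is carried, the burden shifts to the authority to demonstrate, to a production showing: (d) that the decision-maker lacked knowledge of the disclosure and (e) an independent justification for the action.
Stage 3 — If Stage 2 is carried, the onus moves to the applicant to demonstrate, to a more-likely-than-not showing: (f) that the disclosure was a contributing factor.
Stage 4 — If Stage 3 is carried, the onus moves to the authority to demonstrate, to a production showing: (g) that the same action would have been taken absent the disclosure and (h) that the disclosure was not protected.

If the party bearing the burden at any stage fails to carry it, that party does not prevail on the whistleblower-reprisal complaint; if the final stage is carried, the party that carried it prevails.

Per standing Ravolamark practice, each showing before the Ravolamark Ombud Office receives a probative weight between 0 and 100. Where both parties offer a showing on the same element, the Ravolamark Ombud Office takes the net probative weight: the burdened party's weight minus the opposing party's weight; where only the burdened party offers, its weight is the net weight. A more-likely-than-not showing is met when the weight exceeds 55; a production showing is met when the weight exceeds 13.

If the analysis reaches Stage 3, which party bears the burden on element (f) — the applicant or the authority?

applicant

Stage 3's rule assigns the burden to the applicant (to a more-likely-than-not showing).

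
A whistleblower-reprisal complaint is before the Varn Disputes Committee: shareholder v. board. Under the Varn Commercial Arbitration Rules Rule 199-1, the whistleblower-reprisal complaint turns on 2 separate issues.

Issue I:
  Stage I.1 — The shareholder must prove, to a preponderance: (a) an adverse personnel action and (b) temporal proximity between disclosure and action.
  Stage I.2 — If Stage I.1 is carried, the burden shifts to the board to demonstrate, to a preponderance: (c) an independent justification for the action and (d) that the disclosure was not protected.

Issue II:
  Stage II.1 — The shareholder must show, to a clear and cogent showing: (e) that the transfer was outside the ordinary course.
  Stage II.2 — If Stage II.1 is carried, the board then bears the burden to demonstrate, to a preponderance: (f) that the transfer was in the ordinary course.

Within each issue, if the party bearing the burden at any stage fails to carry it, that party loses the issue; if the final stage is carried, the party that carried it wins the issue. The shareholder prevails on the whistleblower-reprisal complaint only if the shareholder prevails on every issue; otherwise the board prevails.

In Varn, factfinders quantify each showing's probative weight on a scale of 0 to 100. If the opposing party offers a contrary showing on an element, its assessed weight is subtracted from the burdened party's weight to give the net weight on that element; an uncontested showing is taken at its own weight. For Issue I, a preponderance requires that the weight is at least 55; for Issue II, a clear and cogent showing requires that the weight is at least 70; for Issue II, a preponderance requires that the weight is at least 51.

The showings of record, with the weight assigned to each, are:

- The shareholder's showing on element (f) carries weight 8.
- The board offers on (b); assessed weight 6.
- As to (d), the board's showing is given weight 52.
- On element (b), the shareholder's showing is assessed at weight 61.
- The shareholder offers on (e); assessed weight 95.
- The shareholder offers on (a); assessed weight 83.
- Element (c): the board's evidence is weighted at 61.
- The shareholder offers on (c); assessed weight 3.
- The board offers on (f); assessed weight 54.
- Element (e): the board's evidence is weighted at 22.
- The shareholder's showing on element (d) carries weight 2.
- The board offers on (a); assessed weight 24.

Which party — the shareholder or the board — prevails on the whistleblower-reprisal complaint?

shareholder

— Issue I —
At Stage I.1 the shareholder must meet a preponderance (weight is at least 55): on (a) the weight is 83 less the opposing 24 gives net 59, which does reach 55, so (a) meets the standard; on (b) the weight is 61 less the opposing 6 gives net 55, which does reach 55, so (b) meets the standard.
  The shareholder carries Stage I.1; the board now bears the burden.
At Stage I.2 the board must meet a preponderance (weight is at least 55): on (c) the weight is 61 less the opposing 3 gives net 58, which does reach 55, so (c) meets the standard; on (d) the weight is 52 less the opposing 2 gives net 50, < 55, so (d) does not meet the standard.
  The board does not carry Stage I.2.
So the shareholder prevails on this issue.
— Issue II —
Stage II.1 (shareholder, a clear and cogent showing, weight is at least 70): (e) net 95−22=73 ≥ 70 — meets.
  All elements met. The burden passes to the board.
Stage II.2 (board, a preponderance, weight is at least 51): (f) net 54−8=46 < 51 — fails.
  The board does not carry Stage II.2.
So the shareholder prevails on this issue.
Per-issue: Issue I → shareholder; Issue II → shareholder. The shareholder must prevail on every issue; overall, the shareholder prevails.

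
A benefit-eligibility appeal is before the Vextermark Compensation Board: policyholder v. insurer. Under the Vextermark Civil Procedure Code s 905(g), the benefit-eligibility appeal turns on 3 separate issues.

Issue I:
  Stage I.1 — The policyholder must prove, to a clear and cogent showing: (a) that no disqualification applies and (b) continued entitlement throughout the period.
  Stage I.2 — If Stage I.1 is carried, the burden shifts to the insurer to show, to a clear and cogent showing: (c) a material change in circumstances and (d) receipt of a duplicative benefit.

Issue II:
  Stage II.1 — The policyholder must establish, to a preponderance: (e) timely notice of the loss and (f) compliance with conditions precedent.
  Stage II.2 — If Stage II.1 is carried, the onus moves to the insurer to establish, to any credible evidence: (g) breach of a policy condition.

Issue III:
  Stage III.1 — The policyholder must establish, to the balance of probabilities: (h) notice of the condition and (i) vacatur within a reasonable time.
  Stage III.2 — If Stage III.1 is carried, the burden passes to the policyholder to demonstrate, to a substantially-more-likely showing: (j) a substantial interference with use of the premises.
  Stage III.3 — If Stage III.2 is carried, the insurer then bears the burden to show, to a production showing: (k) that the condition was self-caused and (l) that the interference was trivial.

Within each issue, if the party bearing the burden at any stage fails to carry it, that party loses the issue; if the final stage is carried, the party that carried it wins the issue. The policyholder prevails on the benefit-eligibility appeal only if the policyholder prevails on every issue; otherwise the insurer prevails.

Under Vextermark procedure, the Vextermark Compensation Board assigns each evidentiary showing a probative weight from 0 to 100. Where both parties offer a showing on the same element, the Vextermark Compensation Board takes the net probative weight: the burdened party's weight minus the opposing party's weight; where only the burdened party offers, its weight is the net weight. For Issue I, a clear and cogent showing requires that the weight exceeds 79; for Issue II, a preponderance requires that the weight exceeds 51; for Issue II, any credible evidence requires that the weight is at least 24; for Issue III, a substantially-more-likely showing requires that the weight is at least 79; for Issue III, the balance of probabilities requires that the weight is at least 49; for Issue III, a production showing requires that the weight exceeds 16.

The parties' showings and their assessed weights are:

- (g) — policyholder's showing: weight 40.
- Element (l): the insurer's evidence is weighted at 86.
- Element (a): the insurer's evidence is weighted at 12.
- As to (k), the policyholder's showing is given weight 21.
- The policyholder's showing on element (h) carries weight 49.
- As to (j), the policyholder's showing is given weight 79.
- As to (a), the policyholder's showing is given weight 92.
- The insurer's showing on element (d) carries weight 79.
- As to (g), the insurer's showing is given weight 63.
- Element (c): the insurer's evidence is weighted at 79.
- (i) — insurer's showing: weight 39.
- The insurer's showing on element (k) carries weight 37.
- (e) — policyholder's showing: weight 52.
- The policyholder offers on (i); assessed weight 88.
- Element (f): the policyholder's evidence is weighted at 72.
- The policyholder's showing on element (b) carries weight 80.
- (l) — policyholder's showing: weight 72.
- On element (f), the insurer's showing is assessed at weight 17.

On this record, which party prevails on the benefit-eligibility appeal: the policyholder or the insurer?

— Issue I —
At Stage I.1 the policyholder must meet a clear and cogent showing (weight exceeds 79): on (a) the weight is 92 less the opposing 12 gives net 80, which does exceed 79, so (a) meets the standard; on (b) the weight is 80, > 79, so (b) meets the standard.
  Stage I.1 is satisfied; the onus moves to the insurer.
At Stage I.2 the insurer must meet a clear and cogent showing (weight exceeds 79): on (c) the weight is 79, ≤ 79, so (c) does not meet the standard; on (d) the weight is 79, ≤ 79, so (d) does not meet the standard.
  Stage I.2 not carried; the insurer fails its burden.
The policyholder prevails on this issue.
— Issue II —
At Stage II.1 the policyholder must meet a preponderance (weight exceeds 51): on (e) the weight is 52, which does exceed 51, so (e) meets the standard; on (f) the weight is 72 less the opposing 17 gives net 55, which does exceed 51, so (f) meets the standard.
  Stage II.1 is satisfied; the onus moves to the insurer.
At Stage II.2 the insurer must meet any credible evidence (weight is at least 24): on (g) the weight is 63 less the opposing 40 gives net 23, < 24, so (g) does not meet the standard.
  The insurer does not carry Stage II.2.
The analysis ends at Stage II.2; the policyholder prevails on this issue.
— Issue III —
At Stage III.1 the policyholder must meet the balance of probabilities (weight is at least 49): on (h) the weight is 49, which does reach 49, so (h) meets the standard; on (i) the weight is 88 less the opposing 39 gives net 49, which does reach 49, so (i) meets the standard.
  All elements met. The policyholder retains the burden for Stage III.2.
At Stage III.2 the policyholder must meet a substantially-more-likely showing (weight is at least 79): on (j) the weight is 79, ≥ 79, so (j) meets the standard.
  Stage III.2 is satisfied; the onus moves to the insurer.
At Stage III.3 the insurer must meet a production showing (weight exceeds 16): on (k) the weight is 37 less the opposing 21 gives net 16, which does not exceed 16, so (k) does not meet the standard; on (l) the weight is 86 less the opposing 72 gives net 14, ≤ 16, so (l) does not meet the standard.
  Not every element is met, so the insurer fails to carry Stage III.3.
The analysis ends at Stage III.3; the policyholder prevails on this issue.
Per-issue: Issue I → policyholder; Issue II → policyholder; Issue III → policyholder. The policyholder must prevail on every issue; overall, the policyholder prevails.

policyholder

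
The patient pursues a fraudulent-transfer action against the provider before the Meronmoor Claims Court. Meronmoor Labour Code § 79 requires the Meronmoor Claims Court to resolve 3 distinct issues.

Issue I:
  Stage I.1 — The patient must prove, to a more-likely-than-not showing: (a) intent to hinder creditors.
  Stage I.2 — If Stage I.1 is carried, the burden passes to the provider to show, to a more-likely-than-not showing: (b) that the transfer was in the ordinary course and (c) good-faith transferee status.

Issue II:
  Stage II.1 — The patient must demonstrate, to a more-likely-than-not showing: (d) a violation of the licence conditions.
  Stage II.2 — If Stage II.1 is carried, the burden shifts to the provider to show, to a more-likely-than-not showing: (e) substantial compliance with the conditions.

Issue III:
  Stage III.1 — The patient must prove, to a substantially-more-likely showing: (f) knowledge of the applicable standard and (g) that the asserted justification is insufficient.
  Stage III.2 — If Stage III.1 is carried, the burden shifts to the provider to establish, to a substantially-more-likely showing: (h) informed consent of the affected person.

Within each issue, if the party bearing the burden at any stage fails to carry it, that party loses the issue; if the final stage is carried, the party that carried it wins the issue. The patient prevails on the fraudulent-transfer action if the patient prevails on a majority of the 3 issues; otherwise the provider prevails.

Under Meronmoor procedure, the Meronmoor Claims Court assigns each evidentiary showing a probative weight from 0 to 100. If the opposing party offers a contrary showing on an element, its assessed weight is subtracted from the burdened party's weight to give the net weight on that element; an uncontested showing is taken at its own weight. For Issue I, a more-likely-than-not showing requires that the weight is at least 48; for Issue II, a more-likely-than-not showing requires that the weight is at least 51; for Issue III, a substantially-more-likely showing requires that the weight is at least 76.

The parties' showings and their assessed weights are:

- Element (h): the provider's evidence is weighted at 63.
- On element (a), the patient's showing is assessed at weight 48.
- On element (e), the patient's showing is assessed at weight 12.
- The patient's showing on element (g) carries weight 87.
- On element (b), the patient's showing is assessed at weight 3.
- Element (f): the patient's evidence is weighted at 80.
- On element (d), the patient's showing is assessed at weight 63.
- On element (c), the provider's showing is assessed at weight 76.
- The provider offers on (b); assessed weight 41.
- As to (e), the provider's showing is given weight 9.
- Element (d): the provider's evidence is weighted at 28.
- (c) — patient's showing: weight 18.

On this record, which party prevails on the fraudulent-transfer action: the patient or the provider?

— Issue I —
Stage I.1 — burden on patient; standard: a more-likely-than-not showing (weight is at least 48).
    (a): 48 ≥ 48 [met]
  Stage I.1 carried; the burden shifts to the provider.
Stage I.2 — burden on provider; standard: a more-likely-than-not showing (weight is at least 48).
    (b): 41 − 3 = 38 < 48 [not met]
    (c): 76 − 18 = 58 ≥ 48 [met]
  Not every element is met, so the provider fails to carry Stage I.2.
The patient prevails on this issue.
— Issue II —
Stage II.1 — burden on patient; standard: a more-likely-than-not showing (weight is at least 51).
    (d): 63 − 28 = 35 < 51 [not met]
  Not every element is met, so the patient fails to carry Stage II.1.
The analysis ends at Stage II.1; the provider prevails on this issue.
— Issue III —
Stage III.1 (patient, a substantially-more-likely showing, weight is at least 76): (f) 80 ≥ 76 — meets; (g) 87 ≥ 76 — meets.
  Stage III.1 is satisfied; the onus moves to the provider.
Stage III.2 (provider, a substantially-more-likely showing, weight is at least 76): (h) 63 < 76 — fails.
  The provider does not carry Stage III.2.
The analysis ends at Stage III.2; the patient prevails on this issue.
Per-issue: Issue I → patient; Issue II → provider; Issue III → patient. The patient must prevail on a majority of issues; overall, the patient prevails.

patient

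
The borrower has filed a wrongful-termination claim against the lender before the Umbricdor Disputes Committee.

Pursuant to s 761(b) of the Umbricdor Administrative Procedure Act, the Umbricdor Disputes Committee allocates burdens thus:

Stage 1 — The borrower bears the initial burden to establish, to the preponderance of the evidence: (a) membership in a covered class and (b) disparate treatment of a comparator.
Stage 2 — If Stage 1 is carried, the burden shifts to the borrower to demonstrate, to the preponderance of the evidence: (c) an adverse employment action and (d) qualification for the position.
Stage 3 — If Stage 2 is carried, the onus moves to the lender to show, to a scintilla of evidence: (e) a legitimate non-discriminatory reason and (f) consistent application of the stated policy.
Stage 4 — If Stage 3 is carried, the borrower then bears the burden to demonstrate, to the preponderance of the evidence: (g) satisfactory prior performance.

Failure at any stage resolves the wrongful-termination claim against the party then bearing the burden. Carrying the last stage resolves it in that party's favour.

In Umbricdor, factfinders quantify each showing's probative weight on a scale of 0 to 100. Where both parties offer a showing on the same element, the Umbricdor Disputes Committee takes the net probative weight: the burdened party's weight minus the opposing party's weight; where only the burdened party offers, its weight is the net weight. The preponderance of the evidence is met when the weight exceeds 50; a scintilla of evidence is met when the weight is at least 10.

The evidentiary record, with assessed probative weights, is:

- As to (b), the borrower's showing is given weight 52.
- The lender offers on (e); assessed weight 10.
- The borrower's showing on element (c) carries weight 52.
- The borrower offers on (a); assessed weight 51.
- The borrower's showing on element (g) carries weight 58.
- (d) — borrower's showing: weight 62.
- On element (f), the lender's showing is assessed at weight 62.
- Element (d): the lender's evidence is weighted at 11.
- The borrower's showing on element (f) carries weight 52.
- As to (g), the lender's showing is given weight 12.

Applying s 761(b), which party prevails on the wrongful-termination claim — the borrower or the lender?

At Stage 1 the borrower must meet the preponderance of the evidence (weight exceeds 50): on (a) the weight is 51, > 50, so (a) meets the standard; on (b) the weight is 52, > 50, so (b) meets the standard.
  Stage 1 is satisfied; the borrower continues to bear the burden.
At Stage 2 the borrower must meet the preponderance of the evidence (weight exceeds 50): on (c) the weight is 52, which does exceed 50, so (c) meets the standard; on (d) the weight is 62 less the opposing 11 gives net 51, > 50, so (d) meets the standard.
  Stage 2 is satisfied; the onus moves to the lender.
At Stage 3 the lender must meet a scintilla of evidence (weight is at least 10): on (e) the weight is 10, which does reach 10, so (e) meets the standard; on (f) the weight is 62 less the opposing 52 gives net 10, which does reach 10, so (f) meets the standard.
  All elements met. The burden passes to the borrower.
At Stage 4 the borrower must meet the preponderance of the evidence (weight exceeds 50): on (g) the weight is 58 less the opposing 12 gives net 46, ≤ 50, so (g) does not meet the standard.
  The borrower does not carry Stage 4.
The analysis ends at Stage 4; the lender prevails.

lender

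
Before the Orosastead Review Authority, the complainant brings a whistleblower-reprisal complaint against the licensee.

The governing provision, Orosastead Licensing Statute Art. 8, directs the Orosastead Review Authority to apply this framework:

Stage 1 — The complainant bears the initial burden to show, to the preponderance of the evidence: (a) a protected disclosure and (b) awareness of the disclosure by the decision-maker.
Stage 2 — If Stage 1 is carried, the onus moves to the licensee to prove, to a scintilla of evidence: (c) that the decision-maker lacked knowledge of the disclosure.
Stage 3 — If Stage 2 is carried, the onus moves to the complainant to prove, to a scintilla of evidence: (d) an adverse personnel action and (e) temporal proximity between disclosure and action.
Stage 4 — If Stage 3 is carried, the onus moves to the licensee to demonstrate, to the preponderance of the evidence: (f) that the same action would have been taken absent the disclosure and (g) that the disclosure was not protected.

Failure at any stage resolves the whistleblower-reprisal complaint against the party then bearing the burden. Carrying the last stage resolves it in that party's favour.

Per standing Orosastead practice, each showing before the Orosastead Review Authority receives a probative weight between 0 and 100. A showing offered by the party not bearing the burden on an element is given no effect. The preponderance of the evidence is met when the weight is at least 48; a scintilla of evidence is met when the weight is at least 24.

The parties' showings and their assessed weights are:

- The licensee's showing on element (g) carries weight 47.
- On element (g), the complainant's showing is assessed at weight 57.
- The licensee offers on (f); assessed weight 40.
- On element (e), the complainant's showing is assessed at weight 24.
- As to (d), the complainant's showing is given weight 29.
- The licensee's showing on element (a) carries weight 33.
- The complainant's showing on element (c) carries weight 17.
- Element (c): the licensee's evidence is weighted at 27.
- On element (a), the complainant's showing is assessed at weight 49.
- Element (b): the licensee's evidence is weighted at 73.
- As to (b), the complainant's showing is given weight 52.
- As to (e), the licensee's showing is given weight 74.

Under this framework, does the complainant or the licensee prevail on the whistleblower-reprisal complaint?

Stage 1 — burden on complainant; standard: the preponderance of the evidence (weight is at least 48).
    (a): 49 (licensee's 33 disregarded) ≥ 48 [met]
    (b): 52 (licensee's 73 disregarded) ≥ 48 [met]
  Stage 1 carried; the burden shifts to the licensee.
Stage 2 — burden on licensee; standard: a scintilla of evidence (weight is at least 24).
    (c): 27 (complainant's 17 disregarded) ≥ 24 [met]
  Stage 2 is satisfied; the onus moves to the complainant.
Stage 3 — burden on complainant; standard: a scintilla of evidence (weight is at least 24).
    (d): 29 ≥ 24 [met]
    (e): 24 (licensee's 74 disregarded) ≥ 24 [met]
  Stage 3 carried; the burden shifts to the licensee.
Stage 4 — burden on licensee; standard: the preponderance of the evidence (weight is at least 48).
    (f): 40 < 48 [not met]
    (g): 47 (complainant's 57 disregarded) < 48 [not met]
  Stage 4 not carried; the licensee fails its burden.
The analysis ends at Stage 4; the complainant prevails.

complainant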